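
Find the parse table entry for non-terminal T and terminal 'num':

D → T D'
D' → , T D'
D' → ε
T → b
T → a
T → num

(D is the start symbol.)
To find M[T, 'num'], we find productions for T where 'num' is in the predict set (PREDICT(N → α) = (FIRST(α) \ {ε}) ∪ (FOLLOW(N) if α ⇒* ε)).

T → b: PREDICT = { 'b' }
T → a: PREDICT = { 'a' }
T → num: PREDICT = { 'num' }
  'num' is in predict set, so this production goes in M[T, 'num']

M[T, 'num'] = T → num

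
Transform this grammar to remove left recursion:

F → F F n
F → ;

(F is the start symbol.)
F is directly left-recursive. The standard transformation for
  A → A α₁ | ... | A α_m | β₁ | ... | β_n
is
  A  → β₁ A' | ... | β_n A'
  A' → α₁ A' | ... | α_m A' | ε

F → ; becomes F → ; F'
F → F F n becomes F' → F n F'
Add F' → ε

Resulting grammar:
F → ; F'
F' → F n F'
F' → ε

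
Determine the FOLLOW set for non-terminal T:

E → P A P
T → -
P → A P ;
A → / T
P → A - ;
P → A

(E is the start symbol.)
In A → / T: T is at the end, add FOLLOW(A)

The FOLLOW sets referred to above (computed the same way, to a fixed point):
  FOLLOW(A) = { $, '-', '/', ';' }

Taking the union: FOLLOW(T) = { $, '-', '/', ';' }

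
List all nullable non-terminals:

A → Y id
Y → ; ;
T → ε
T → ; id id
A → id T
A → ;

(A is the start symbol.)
A non-terminal is nullable if it can derive ε (the empty string): either it has an ε-production, or it has a production whose right-hand side consists entirely of nullable non-terminals.

ε-productions: T → ε
So T is immediately nullable.
No further non-terminal can be added: every production for the remaining non-terminals contains a terminal or a non-nullable non-terminal.
Nullable = { 'T' }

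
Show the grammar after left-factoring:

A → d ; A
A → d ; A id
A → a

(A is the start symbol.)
Left-factoring transforms A → αβ₁ | αβ₂ into A → αA' and A' → β₁ | β₂
(α is the longest common prefix among the alternatives). Repeat until
no nonterminal has two alternatives with a common prefix.

Round 1: A has alternatives sharing prefix 'd ; A'. Introduce A': A → d ; A A'
  Add: A' → ε
  Add: A' → id

No remaining common prefixes — done.

Resulting grammar:
A → d ; A A'
A' → ε
A' → id
A → a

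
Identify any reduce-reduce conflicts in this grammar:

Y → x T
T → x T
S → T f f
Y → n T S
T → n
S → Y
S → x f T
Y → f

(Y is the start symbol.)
Augment with Y' → Y and build the canonical LR(0) collection (I0 = CLOSURE({[Y' → . Y]}), then GOTO on every symbol after a dot until no new states appear). It has 20 states:
  I0: { [Y → . f], [Y → . n T S], [Y → . x T], [Y' → . Y] }  — shift
  I1: { [Y' → Y .] }  — accept
  I2: { [Y → f .] }  — reduce
  I3: { [T → . n], [T → . x T], [Y → n . T S] }  — shift
  I4: { [T → . n], [T → . x T], [Y → x . T] }  — shift
  I5: { [Y → x T .] }  — reduce
  I6: { [T → n .] }  — reduce
  I7: { [T → . n], [T → . x T], [T → x . T] }  — shift
  I8: { [T → x T .] }  — reduce
  I9: { [S → . T f f], [S → . Y], [S → . x f T], [T → . n], [T → . x T], [Y → . f], [Y → . n T S], [Y → . x T], [Y → n T . S] }  — shift
  I10: { [Y → n T S .] }  — reduce
  I11: { [S → T . f f] }  — shift
  I12: { [S → Y .] }  — reduce
  I13: { [T → . n], [T → . x T], [T → n .], [Y → n . T S] }  — shift, reduce
  I14: { [S → x . f T], [T → . n], [T → . x T], [T → x . T], [Y → x . T] }  — shift
  I15: { [T → x T .], [Y → x T .] }  — 2 reduces
  I16: { [S → x f . T], [T → . n], [T → . x T] }  — shift
  I17: { [S → x f T .] }  — reduce
  I18: { [S → T f . f] }  — shift
  I19: { [S → T f f .] }  — reduce

I15 contains complete items [T → x T .], [Y → x T .] — reduce-reduce conflict.

Answer: Yes — I15: [T → x T .] vs [Y → x T .]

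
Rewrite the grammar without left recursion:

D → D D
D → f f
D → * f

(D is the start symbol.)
D is directly left-recursive. The standard transformation for
  A → A α₁ | ... | A α_m | β₁ | ... | β_n
is
  A  → β₁ A' | ... | β_n A'
  A' → α₁ A' | ... | α_m A' | ε

D → f f becomes D → f f D'
D → * f becomes D → * f D'
D → D D becomes D' → D D'
Add D' → ε

Resulting grammar:
D → f f D'
D → * f D'
D' → D D'
D' → ε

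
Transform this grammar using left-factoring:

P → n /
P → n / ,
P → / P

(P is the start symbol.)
P → n / P'
P' → ε
P' → ,
P → / P

Left-factoring transforms A → αβ₁ | αβ₂ into A → αA' and A' → β₁ | β₂
(α is the longest common prefix among the alternatives). Repeat until
no nonterminal has two alternatives with a common prefix.

Round 1: P has alternatives sharing prefix 'n /'. Introduce P': P → n / P'
  Add: P' → ε
  Add: P' → ,

No remaining common prefixes — done.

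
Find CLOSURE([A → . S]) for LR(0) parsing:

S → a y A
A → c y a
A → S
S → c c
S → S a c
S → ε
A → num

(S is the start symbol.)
{ [A → . S], [S → . S a c], [S → . a y A], [S → . c c], [S → .] }

To compute CLOSURE, for each item [A → α.Bβ] where B is a non-terminal, add [B → .γ] for all productions B → γ; repeat for the newly added items until nothing changes.

Start with: [A → . S]
  [A → . S] has the dot before S: add [S → . a y A], [S → . c c], [S → . S a c], [S → .]
No further items can be added.

CLOSURE = { [A → . S], [S → . S a c], [S → . a y A], [S → . c c], [S → .] }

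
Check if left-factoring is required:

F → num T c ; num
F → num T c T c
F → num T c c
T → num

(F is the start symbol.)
Yes, F has productions with common prefix 'num T c'

Left-factoring is needed when two productions for the same non-terminal
share a common prefix on the right-hand side.

Productions for F:
  F → num T c ; num
  F → num T c T c
  F → num T c c

Found common prefix 'num T c' in productions for F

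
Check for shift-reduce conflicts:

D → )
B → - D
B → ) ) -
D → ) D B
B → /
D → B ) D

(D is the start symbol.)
A shift-reduce conflict occurs when an LR(0) state has both:
  - a complete (reduce) item [A → α .] (dot at the end), and
  - a shift item [B → β . c γ] (dot before a terminal).

Augment with D' → D and build the canonical LR(0) collection (I0 = CLOSURE({[D' → . D]}), then GOTO on every symbol after a dot until no new states appear). It has 16 states:
  I0: { [B → . ) ) -], [B → . - D], [B → . /], [D → . ) D B], [D → . )], [D → . B ) D], [D' → . D] }  — shift
  I1: { [B → ) . ) -], [B → . ) ) -], [B → . - D], [B → . /], [D → ) . D B], [D → ) .], [D → . ) D B], [D → . )], [D → . B ) D] }  — shift, reduce
  I2: { [B → - . D], [B → . ) ) -], [B → . - D], [B → . /], [D → . ) D B], [D → . )], [D → . B ) D] }  — shift
  I3: { [B → / .] }  — reduce
  I4: { [D → B . ) D] }  — shift
  I5: { [D' → D .] }  — accept
  I6: { [B → . ) ) -], [B → . - D], [B → . /], [D → . ) D B], [D → . )], [D → . B ) D], [D → B ) . D] }  — shift
  I7: { [D → B ) D .] }  — reduce
  I8: { [B → - D .] }  — reduce
  I9: { [B → ) ) . -], [B → ) . ) -], [B → . ) ) -], [B → . - D], [B → . /], [D → ) . D B], [D → ) .], [D → . ) D B], [D → . )], [D → . B ) D] }  — shift, reduce
  I10: { [B → . ) ) -], [B → . - D], [B → . /], [D → ) D . B] }  — shift
  I11: { [B → ) . ) -] }  — shift
  I12: { [D → ) D B .] }  — reduce
  I13: { [B → ) ) . -] }  — shift
  I14: { [B → ) ) - .] }  — reduce
  I15: { [B → ) ) - .], [B → - . D], [B → . ) ) -], [B → . - D], [B → . /], [D → . ) D B], [D → . )], [D → . B ) D] }  — shift, reduce

I1 contains reduce item [D → ) .] and shift items [B → . ) ) -], [B → ) . ) -], [B → . - D], [B → . /], [D → . )], [D → . ) D B] — shift-reduce conflict.
I9 contains reduce item [D → ) .] and shift items [B → . ) ) -], [B → ) . ) -], [B → ) ) . -], [B → . - D], [B → . /], [D → . )], [D → . ) D B] — shift-reduce conflict.
I15 contains reduce item [B → ) ) - .] and shift items [B → . ) ) -], [B → . - D], [B → . /], [D → . )], [D → . ) D B] — shift-reduce conflict.

Answer: Yes — I1: [D → ) .] vs [B → . ) ) -]; I9: [D → ) .] vs [B → . ) ) -]; I15: [B → ) ) - .] vs [B → . ) ) -]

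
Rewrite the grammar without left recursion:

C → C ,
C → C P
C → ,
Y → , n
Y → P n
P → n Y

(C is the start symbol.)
C is directly left-recursive. The standard transformation for
  A → A α₁ | ... | A α_m | β₁ | ... | β_n
is
  A  → β₁ A' | ... | β_n A'
  A' → α₁ A' | ... | α_m A' | ε

C → , becomes C → , C'
C → C , becomes C' → , C'
C → C P becomes C' → P C'
Add C' → ε

Productions for other non-terminals are unchanged:
  Y → , n
  Y → P n
  P → n Y

Resulting grammar:
C → , C'
C' → , C'
C' → P C'
C' → ε
Y → , n
Y → P n
P → n Y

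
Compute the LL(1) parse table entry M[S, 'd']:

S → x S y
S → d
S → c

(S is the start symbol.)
S → d

To find M[S, 'd'], we find productions for S where 'd' is in the predict set (PREDICT(N → α) = (FIRST(α) \ {ε}) ∪ (FOLLOW(N) if α ⇒* ε)).

S → x S y: PREDICT = { 'x' }
S → d: PREDICT = { 'd' }
  'd' is in predict set, so this production goes in M[S, 'd']
S → c: PREDICT = { 'c' }

M[S, 'd'] = S → d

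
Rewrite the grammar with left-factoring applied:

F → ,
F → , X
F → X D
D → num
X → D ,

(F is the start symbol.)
Left-factoring transforms A → αβ₁ | αβ₂ into A → αA' and A' → β₁ | β₂
(α is the longest common prefix among the alternatives). Repeat until
no nonterminal has two alternatives with a common prefix.

Round 1: F has alternatives sharing prefix ','. Introduce F': F → , F'
  Add: F' → ε
  Add: F' → X

No remaining common prefixes — done.

Resulting grammar:
F → , F'
F' → ε
F' → X
F → X D
D → num
X → D ,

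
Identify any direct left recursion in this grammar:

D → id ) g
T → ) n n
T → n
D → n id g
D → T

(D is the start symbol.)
Direct left recursion occurs when N → N α for some non-terminal N (the right-hand side begins with the left-hand side itself).

D → id ) g: starts with id
T → ) n n: starts with ')'
T → n: starts with n
D → n id g: starts with n
D → T: starts with T

No direct left recursion found.

Answer: No direct left recursion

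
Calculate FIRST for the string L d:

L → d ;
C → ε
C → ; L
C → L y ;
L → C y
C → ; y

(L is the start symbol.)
FIRST sets of the non-terminals involved (from the grammar, by fixed-point iteration):
  FIRST(L) = { ';', 'd', 'y' }

To compute FIRST(L d), process the symbols left to right:
Symbol L is a non-terminal. Add FIRST(L) \ {ε} = { ';', 'd', 'y' }
L is not nullable (ε ∉ FIRST(L)), so stop here.
FIRST(L d) = { ';', 'd', 'y' }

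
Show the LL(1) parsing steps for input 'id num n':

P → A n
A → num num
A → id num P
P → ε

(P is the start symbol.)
Stack is shown with the top on the left.

Stack         Input       Action
--------------------------------
P $           id num n $  output P → A n
A n $         id num n $  output A → id num P
id num P n $  id num n $  match 'id'
num P n $     num n $     match 'num'
P n $         n $         output P → ε
n $           n $         match 'n'
$             $           accept

The string is accepted.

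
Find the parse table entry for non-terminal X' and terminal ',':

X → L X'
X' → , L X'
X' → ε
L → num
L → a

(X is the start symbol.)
X' → , L X'

To find M[X', ','], we find productions for X' where ',' is in the predict set (PREDICT(N → α) = (FIRST(α) \ {ε}) ∪ (FOLLOW(N) if α ⇒* ε)).

Relevant sets:
  FOLLOW(X') = { $ }

X' → , L X': PREDICT = { ',' }
  ',' is in predict set, so this production goes in M[X', ',']
X' → ε: PREDICT = { $ }

M[X', ','] = X' → , L X'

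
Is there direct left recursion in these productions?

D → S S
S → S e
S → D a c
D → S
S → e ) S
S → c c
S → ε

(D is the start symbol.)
Direct left recursion occurs when N → N α for some non-terminal N (the right-hand side begins with the left-hand side itself).

D → S S: starts with S
S → S e: LEFT RECURSIVE (starts with S)
S → D a c: starts with D
D → S: starts with S
S → e ) S: starts with e
S → c c: starts with c
S → ε: starts with ε

The grammar has direct left recursion on: S.

Answer: Yes, S is left-recursive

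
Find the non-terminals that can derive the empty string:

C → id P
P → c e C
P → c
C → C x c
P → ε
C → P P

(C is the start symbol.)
{ 'C', 'P' }

ε-productions: P → ε
So P is immediately nullable.
C → P P: every symbol on the right is nullable, so C is nullable too.
Every non-terminal is now nullable.
Nullable = { 'C', 'P' }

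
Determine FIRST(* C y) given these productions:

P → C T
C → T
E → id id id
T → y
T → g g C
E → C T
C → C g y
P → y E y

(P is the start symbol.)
{ '*' }

To compute FIRST(* C y), process the symbols left to right:
Symbol * is a terminal. Add '*' and stop.
FIRST(* C y) = { '*' }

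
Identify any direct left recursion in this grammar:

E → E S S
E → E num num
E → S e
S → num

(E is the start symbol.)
E → E S S: LEFT RECURSIVE (starts with E)
E → E num num: LEFT RECURSIVE (starts with E)
E → S e: starts with S
S → num: starts with num

The grammar has direct left recursion on: E.

Answer: Yes, E is left-recursive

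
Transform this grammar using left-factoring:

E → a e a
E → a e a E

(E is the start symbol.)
E → a e a E'
E' → ε
E' → E

Left-factoring transforms A → αβ₁ | αβ₂ into A → αA' and A' → β₁ | β₂
(α is the longest common prefix among the alternatives). Repeat until
no nonterminal has two alternatives with a common prefix.

Round 1: E has alternatives sharing prefix 'a e a'. Introduce E': E → a e a E'
  Add: E' → ε
  Add: E' → E

No remaining common prefixes — done.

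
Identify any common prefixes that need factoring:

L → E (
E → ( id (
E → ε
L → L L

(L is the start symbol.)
Left-factoring is needed when two productions for the same non-terminal
share a common prefix on the right-hand side.

Productions for L:
  L → E (
  L → L L
Productions for E:
  E → ( id (
  E → ε

No common prefixes found.

Answer: No, left-factoring is not needed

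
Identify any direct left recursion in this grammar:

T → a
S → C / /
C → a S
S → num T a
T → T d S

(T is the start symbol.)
T → a: starts with a
S → C / /: starts with C
C → a S: starts with a
S → num T a: starts with num
T → T d S: LEFT RECURSIVE (starts with T)

The grammar has direct left recursion on: T.

Answer: Yes, T is left-recursive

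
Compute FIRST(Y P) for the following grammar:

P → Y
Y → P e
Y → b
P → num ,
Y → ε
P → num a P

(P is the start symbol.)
FIRST sets of the non-terminals involved (from the grammar, by fixed-point iteration):
  FIRST(Y) = { 'b', 'e', 'num', ε }
  FIRST(P) = { 'b', 'e', 'num', ε }

To compute FIRST(Y P), process the symbols left to right:
Symbol Y is a non-terminal. Add FIRST(Y) \ {ε} = { 'b', 'e', 'num' }
Y is nullable (ε ∈ FIRST(Y)), continue to the next symbol.
Symbol P is a non-terminal. Add FIRST(P) \ {ε} = { 'b', 'e', 'num' }
P is nullable (ε ∈ FIRST(P)), continue to the next symbol.
All symbols are nullable, so ε is in the result.
FIRST(Y P) = { 'b', 'e', 'num', ε }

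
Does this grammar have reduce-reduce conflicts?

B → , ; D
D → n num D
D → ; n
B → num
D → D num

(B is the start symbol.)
Augment with B' → B and build the canonical LR(0) collection (I0 = CLOSURE({[B' → . B]}), then GOTO on every symbol after a dot until no new states appear). It has 12 states:
  I0: { [B → . , ; D], [B → . num], [B' → . B] }  — shift
  I1: { [B → , . ; D] }  — shift
  I2: { [B' → B .] }  — accept
  I3: { [B → num .] }  — reduce
  I4: { [B → , ; . D], [D → . ; n], [D → . D num], [D → . n num D] }  — shift
  I5: { [D → ; . n] }  — shift
  I6: { [B → , ; D .], [D → D . num] }  — shift, reduce
  I7: { [D → n . num D] }  — shift
  I8: { [D → . ; n], [D → . D num], [D → . n num D], [D → n num . D] }  — shift
  I9: { [D → D . num], [D → n num D .] }  — shift, reduce
  I10: { [D → D num .] }  — reduce
  I11: { [D → ; n .] }  — reduce

No state contains more than one complete item.

Answer: No reduce-reduce conflicts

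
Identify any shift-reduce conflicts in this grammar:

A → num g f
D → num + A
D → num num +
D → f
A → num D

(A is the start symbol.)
A shift-reduce conflict occurs when an LR(0) state has both:
  - a complete (reduce) item [A → α .] (dot at the end), and
  - a shift item [B → β . c γ] (dot before a terminal).

Augment with A' → A and build the canonical LR(0) collection (I0 = CLOSURE({[A' → . A]}), then GOTO on every symbol after a dot until no new states appear). It has 12 states:
  I0: { [A → . num D], [A → . num g f], [A' → . A] }  — shift
  I1: { [A' → A .] }  — accept
  I2: { [A → num . D], [A → num . g f], [D → . f], [D → . num + A], [D → . num num +] }  — shift
  I3: { [A → num D .] }  — reduce
  I4: { [D → f .] }  — reduce
  I5: { [A → num g . f] }  — shift
  I6: { [D → num . + A], [D → num . num +] }  — shift
  I7: { [A → . num D], [A → . num g f], [D → num + . A] }  — shift
  I8: { [D → num num . +] }  — shift
  I9: { [D → num num + .] }  — reduce
  I10: { [D → num + A .] }  — reduce
  I11: { [A → num g f .] }  — reduce

No state contains both a complete item and a shift item.

Answer: No shift-reduce conflicts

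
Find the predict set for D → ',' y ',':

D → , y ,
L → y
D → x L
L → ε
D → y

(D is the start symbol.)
PREDICT(D → ',' y ',') = (FIRST(RHS) \ {ε}) ∪ (FOLLOW(D) if ε ∈ FIRST(RHS), i.e. RHS ⇒* ε)
FIRST(',' y ',') = { ',' }
ε ∉ FIRST(',' y ','), so FOLLOW(D) is not added.
PREDICT(D → ',' y ',') = { ',' }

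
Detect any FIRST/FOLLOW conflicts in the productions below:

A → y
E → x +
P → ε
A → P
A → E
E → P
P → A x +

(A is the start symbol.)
A FIRST/FOLLOW conflict occurs when a non-terminal N has a nullable alternative N → β (β ⇒* ε) and another alternative N → α with FIRST(α) ∩ FOLLOW(N) ≠ ∅: on such a lookahead the parser cannot decide between expanding α and letting N vanish via β.

Nullable non-terminals: A, E, P.
FIRST sets used below: FIRST(P) = { 'x', 'y', ε }, FIRST(E) = { 'x', 'y', ε }, FIRST(A) = { 'x', 'y', ε }

A: nullable alternative(s) A → P, A → E; FOLLOW(A) = { $, 'x' }
  A → y: FIRST \ {ε} = { 'y' } — disjoint from FOLLOW(A)
  A → P: FIRST \ {ε} = { 'x', 'y' } — overlaps FOLLOW(A) on { 'x' }: CONFLICT
  A → E: FIRST \ {ε} = { 'x', 'y' } — overlaps FOLLOW(A) on { 'x' }: CONFLICT

E: nullable alternative(s) E → P; FOLLOW(E) = { $, 'x' }
  E → x +: FIRST \ {ε} = { 'x' } — overlaps FOLLOW(E) on { 'x' }: CONFLICT
  E → P: FIRST \ {ε} = { 'x', 'y' } — this is the only nullable alternative, skip

P: nullable alternative(s) P → ε; FOLLOW(P) = { $, 'x' }
  P → ε: FIRST \ {ε} = { } — this is the only nullable alternative, skip
  P → A x +: FIRST \ {ε} = { 'x', 'y' } — overlaps FOLLOW(P) on { 'x' }: CONFLICT

So the grammar has 4 FIRST/FOLLOW conflicts (marked CONFLICT above).

Answer: Yes. A → P with FOLLOW(A) on { 'x' }; A → E with FOLLOW(A) on { 'x' }; E → x '+' with FOLLOW(E) on { 'x' }; P → A x '+' with FOLLOW(P) on { 'x' }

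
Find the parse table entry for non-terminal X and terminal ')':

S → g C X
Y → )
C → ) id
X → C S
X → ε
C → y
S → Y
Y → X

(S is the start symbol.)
X → C S

To find M[X, ')'], we find productions for X where ')' is in the predict set (PREDICT(N → α) = (FIRST(α) \ {ε}) ∪ (FOLLOW(N) if α ⇒* ε)).

Relevant sets:
  FIRST(C) = { ')', 'y' }
  FOLLOW(X) = { $ }

X → C S: PREDICT = { ')', 'y' }
  ')' is in predict set, so this production goes in M[X, ')']
X → ε: PREDICT = { $ }

M[X, ')'] = X → C S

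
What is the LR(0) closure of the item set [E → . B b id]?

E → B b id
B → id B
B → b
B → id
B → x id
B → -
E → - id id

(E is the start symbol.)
Start with: [E → . B b id]
  [E → . B b id] has the dot before B: add [B → . id B], [B → . b], [B → . id], [B → . x id], [B → . -]
No further items can be added.

CLOSURE = { [B → . -], [B → . b], [B → . id B], [B → . id], [B → . x id], [E → . B b id] }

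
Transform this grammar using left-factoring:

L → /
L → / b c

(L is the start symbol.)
L → / L'
L' → ε
L' → b c

Left-factoring transforms A → αβ₁ | αβ₂ into A → αA' and A' → β₁ | β₂
(α is the longest common prefix among the alternatives). Repeat until
no nonterminal has two alternatives with a common prefix.

Round 1: L has alternatives sharing prefix '/'. Introduce L': L → / L'
  Add: L' → ε
  Add: L' → b c

No remaining common prefixes — done.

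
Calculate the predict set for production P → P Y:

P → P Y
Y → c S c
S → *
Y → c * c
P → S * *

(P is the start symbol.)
{ '*' }

PREDICT(P → P Y) = (FIRST(RHS) \ {ε}) ∪ (FOLLOW(P) if ε ∈ FIRST(RHS), i.e. RHS ⇒* ε)
FIRST(P) = { '*' }
FIRST(P Y) = { '*' }
ε ∉ FIRST(P Y), so FOLLOW(P) is not added.
PREDICT(P → P Y) = { '*' }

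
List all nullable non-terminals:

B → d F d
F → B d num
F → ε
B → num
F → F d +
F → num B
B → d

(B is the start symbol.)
ε-productions: F → ε
So F is immediately nullable.
No further non-terminal can be added: every production for the remaining non-terminals contains a terminal or a non-nullable non-terminal.
Nullable = { 'F' }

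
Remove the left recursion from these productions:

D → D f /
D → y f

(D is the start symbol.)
D → y f D'
D' → f / D'
D' → ε

D is directly left-recursive. The standard transformation for
  A → A α₁ | ... | A α_m | β₁ | ... | β_n
is
  A  → β₁ A' | ... | β_n A'
  A' → α₁ A' | ... | α_m A' | ε

D → y f becomes D → y f D'
D → D f / becomes D' → f / D'
Add D' → ε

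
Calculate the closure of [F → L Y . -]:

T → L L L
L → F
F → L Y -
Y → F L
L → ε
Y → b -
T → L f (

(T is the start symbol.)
To compute CLOSURE, for each item [A → α.Bβ] where B is a non-terminal, add [B → .γ] for all productions B → γ; repeat for the newly added items until nothing changes.

Start with: [F → L Y . -]
The dot precedes the terminal '-', so nothing is added.

CLOSURE = { [F → L Y . -] }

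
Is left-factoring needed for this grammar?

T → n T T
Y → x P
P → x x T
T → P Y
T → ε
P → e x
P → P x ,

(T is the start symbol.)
No, left-factoring is not needed

Left-factoring is needed when two productions for the same non-terminal
share a common prefix on the right-hand side.

Productions for T:
  T → n T T
  T → P Y
  T → ε
Productions for P:
  P → x x T
  P → e x
  P → P x ,

No common prefixes found.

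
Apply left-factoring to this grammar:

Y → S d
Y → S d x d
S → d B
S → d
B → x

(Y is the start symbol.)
Left-factoring transforms A → αβ₁ | αβ₂ into A → αA' and A' → β₁ | β₂
(α is the longest common prefix among the alternatives). Repeat until
no nonterminal has two alternatives with a common prefix.

Round 1: Y has alternatives sharing prefix 'S d'. Introduce Y': Y → S d Y'
  Add: Y' → ε
  Add: Y' → x d

Round 2: S has alternatives sharing prefix 'd'. Introduce S': S → d S'
  Add: S' → B
  Add: S' → ε

No remaining common prefixes — done.

Resulting grammar:
Y → S d Y'
Y' → ε
Y' → x d
S → d S'
S' → B
S' → ε
B → x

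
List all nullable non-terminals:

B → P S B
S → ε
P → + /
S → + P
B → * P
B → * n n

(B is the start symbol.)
A non-terminal is nullable if it can derive ε (the empty string): either it has an ε-production, or it has a production whose right-hand side consists entirely of nullable non-terminals.

ε-productions: S → ε
So S is immediately nullable.
No further non-terminal can be added: every production for the remaining non-terminals contains a terminal or a non-nullable non-terminal.
Nullable = { 'S' }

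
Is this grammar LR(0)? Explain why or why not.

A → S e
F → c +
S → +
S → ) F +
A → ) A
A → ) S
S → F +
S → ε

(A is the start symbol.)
Augment with A' → A and build the canonical LR(0) collection (I0 = CLOSURE({[A' → . A]}), then GOTO on every symbol after a dot until no new states appear). It has 14 states:
  I0: { [A → . ) A], [A → . ) S], [A → . S e], [A' → . A], [F → . c +], [S → . ) F +], [S → . +], [S → . F +], [S → .] }  — shift, reduce
  I1: { [A → ) . A], [A → ) . S], [A → . ) A], [A → . ) S], [A → . S e], [F → . c +], [S → ) . F +], [S → . ) F +], [S → . +], [S → . F +], [S → .] }  — shift, reduce
  I2: { [S → + .] }  — reduce
  I3: { [A' → A .] }  — accept
  I4: { [S → F . +] }  — shift
  I5: { [A → S . e] }  — shift
  I6: { [F → c . +] }  — shift
  I7: { [F → c + .] }  — reduce
  I8: { [A → S e .] }  — reduce
  I9: { [S → F + .] }  — reduce
  I10: { [A → ) A .] }  — reduce
  I11: { [S → ) F . +], [S → F . +] }  — shift
  I12: { [A → ) S .], [A → S . e] }  — shift, reduce
  I13: { [S → ) F + .], [S → F + .] }  — 2 reduces

Conflict in state I0:
  Shift-reduce conflict between [S → .] and [A → . ) A]
So the grammar is NOT LR(0).

Answer: No. Shift-reduce conflict between [S → .] and [A → . ) A]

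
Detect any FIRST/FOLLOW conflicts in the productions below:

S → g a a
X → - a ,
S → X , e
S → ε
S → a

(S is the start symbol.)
No FIRST/FOLLOW conflicts.

A FIRST/FOLLOW conflict occurs when a non-terminal N has a nullable alternative N → β (β ⇒* ε) and another alternative N → α with FIRST(α) ∩ FOLLOW(N) ≠ ∅: on such a lookahead the parser cannot decide between expanding α and letting N vanish via β.

Nullable non-terminals: S.
FIRST sets used below: FIRST(X) = { '-' }

S: nullable alternative(s) S → ε; FOLLOW(S) = { $ }
  S → g a a: FIRST \ {ε} = { 'g' } — disjoint from FOLLOW(S)
  S → X , e: FIRST \ {ε} = { '-' } — disjoint from FOLLOW(S)
  S → ε: FIRST \ {ε} = { } — this is the only nullable alternative, skip
  S → a: FIRST \ {ε} = { 'a' } — disjoint from FOLLOW(S)

X has no nullable alternative, so no FIRST/FOLLOW check is needed there.

No FIRST/FOLLOW conflicts found.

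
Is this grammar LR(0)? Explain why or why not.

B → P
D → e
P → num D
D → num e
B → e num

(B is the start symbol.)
Augment with B' → B and build the canonical LR(0) collection (I0 = CLOSURE({[B' → . B]}), then GOTO on every symbol after a dot until no new states appear). It has 10 states:
  I0: { [B → . P], [B → . e num], [B' → . B], [P → . num D] }  — shift
  I1: { [B' → B .] }  — accept
  I2: { [B → P .] }  — reduce
  I3: { [B → e . num] }  — shift
  I4: { [D → . e], [D → . num e], [P → num . D] }  — shift
  I5: { [P → num D .] }  — reduce
  I6: { [D → e .] }  — reduce
  I7: { [D → num . e] }  — shift
  I8: { [D → num e .] }  — reduce
  I9: { [B → e num .] }  — reduce

Every state is either a pure shift/goto state or contains exactly one complete item and nothing to shift — no conflicts. The grammar is LR(0).

Answer: Yes, the grammar is LR(0)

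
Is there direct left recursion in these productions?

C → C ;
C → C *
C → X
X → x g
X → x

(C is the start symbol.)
Direct left recursion occurs when N → N α for some non-terminal N (the right-hand side begins with the left-hand side itself).

C → C ;: LEFT RECURSIVE (starts with C)
C → C *: LEFT RECURSIVE (starts with C)
C → X: starts with X
X → x g: starts with x
X → x: starts with x

The grammar has direct left recursion on: C.

Answer: Yes, C is left-recursive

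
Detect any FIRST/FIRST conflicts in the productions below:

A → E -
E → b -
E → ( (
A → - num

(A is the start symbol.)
No FIRST/FIRST conflicts.

A FIRST/FIRST conflict occurs when two productions N → α and N → β for the same non-terminal have FIRST(α) ∩ FIRST(β) ≠ ∅ (with ε ∈ FIRST of a nullable right-hand side, so two nullable alternatives also conflict).

FIRST sets of the non-terminals at (or reachable through a nullable prefix from) the front of some alternative:
  FIRST(E) = { '(', 'b' }

Productions for A:
  A → E -: FIRST = { '(', 'b' }
  A → - num: FIRST = { '-' }
Productions for E:
  E → b -: FIRST = { 'b' }
  E → ( (: FIRST = { '(' }

All alternatives of each non-terminal have pairwise disjoint FIRST sets.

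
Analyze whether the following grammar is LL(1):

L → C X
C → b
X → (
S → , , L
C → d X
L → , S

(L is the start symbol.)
Yes, the grammar is LL(1).

A grammar is LL(1) if for each non-terminal N with multiple productions, the predict sets of those productions are pairwise disjoint, where PREDICT(N → α) = (FIRST(α) \ {ε}) ∪ (FOLLOW(N) if α ⇒* ε).

Relevant sets:
  FIRST(C) = { 'b', 'd' }

For L:
  PREDICT(L → C X) = { 'b', 'd' }
  PREDICT(L → ',' S) = { ',' }
For C:
  PREDICT(C → b) = { 'b' }
  PREDICT(C → d X) = { 'd' }
X, S have a single production, so nothing to check there.

All predict sets are disjoint. The grammar IS LL(1).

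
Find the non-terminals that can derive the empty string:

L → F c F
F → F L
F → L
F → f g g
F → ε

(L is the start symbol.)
{ 'F' }

A non-terminal is nullable if it can derive ε (the empty string): either it has an ε-production, or it has a production whose right-hand side consists entirely of nullable non-terminals.

ε-productions: F → ε
So F is immediately nullable.
No further non-terminal can be added: every production for the remaining non-terminals contains a terminal or a non-nullable non-terminal.
Nullable = { 'F' }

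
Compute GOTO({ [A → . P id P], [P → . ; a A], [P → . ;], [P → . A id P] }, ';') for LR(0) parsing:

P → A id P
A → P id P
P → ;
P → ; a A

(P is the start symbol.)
GOTO(I, ';') = CLOSURE({ [A → αX.β] : [A → α.Xβ] ∈ I, X = ';' })

Items with dot before ';', with the dot advanced:
  [P → . ;] → [P → ; .]
  [P → . ; a A] → [P → ; . a A]
Closure adds nothing (no advanced item has the dot before a non-terminal).

GOTO = { [P → ; . a A], [P → ; .] }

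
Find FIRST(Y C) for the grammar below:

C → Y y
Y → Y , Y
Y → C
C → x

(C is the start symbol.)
FIRST sets of the non-terminals involved (from the grammar, by fixed-point iteration):
  FIRST(Y) = { 'x' }

To compute FIRST(Y C), process the symbols left to right:
Symbol Y is a non-terminal. Add FIRST(Y) \ {ε} = { 'x' }
Y is not nullable (ε ∉ FIRST(Y)), so stop here.
FIRST(Y C) = { 'x' }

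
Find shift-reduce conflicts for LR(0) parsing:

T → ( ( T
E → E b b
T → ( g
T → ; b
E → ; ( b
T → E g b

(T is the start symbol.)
Augment with T' → T and build the canonical LR(0) collection (I0 = CLOSURE({[T' → . T]}), then GOTO on every symbol after a dot until no new states appear). It has 15 states:
  I0: { [E → . ; ( b], [E → . E b b], [T → . ( ( T], [T → . ( g], [T → . ; b], [T → . E g b], [T' → . T] }  — shift
  I1: { [T → ( . ( T], [T → ( . g] }  — shift
  I2: { [E → ; . ( b], [T → ; . b] }  — shift
  I3: { [E → E . b b], [T → E . g b] }  — shift
  I4: { [T' → T .] }  — accept
  I5: { [E → E b . b] }  — shift
  I6: { [T → E g . b] }  — shift
  I7: { [T → E g b .] }  — reduce
  I8: { [E → E b b .] }  — reduce
  I9: { [E → ; ( . b] }  — shift
  I10: { [T → ; b .] }  — reduce
  I11: { [E → ; ( b .] }  — reduce
  I12: { [E → . ; ( b], [E → . E b b], [T → ( ( . T], [T → . ( ( T], [T → . ( g], [T → . ; b], [T → . E g b] }  — shift
  I13: { [T → ( g .] }  — reduce
  I14: { [T → ( ( T .] }  — reduce

No state contains both a complete item and a shift item.

Answer: No shift-reduce conflicts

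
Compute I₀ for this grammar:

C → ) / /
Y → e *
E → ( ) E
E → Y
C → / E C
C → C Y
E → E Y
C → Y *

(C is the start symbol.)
{ [C → . ) / /], [C → . / E C], [C → . C Y], [C → . Y *], [C' → . C], [Y → . e *] }

First, augment the grammar with C' → C
I₀ = CLOSURE({ [C' → . C] }):
  [C' → . C] has the dot before C: add [C → . ) / /], [C → . / E C], [C → . C Y], [C → . Y *]
  [C → . Y *] has the dot before Y: add [Y → . e *]
No further items can be added.

I₀ = { [C → . ) / /], [C → . / E C], [C → . C Y], [C → . Y *], [C' → . C], [Y → . e *] }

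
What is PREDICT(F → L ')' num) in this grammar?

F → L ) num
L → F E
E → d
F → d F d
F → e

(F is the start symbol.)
PREDICT(F → L ')' num) = (FIRST(RHS) \ {ε}) ∪ (FOLLOW(F) if ε ∈ FIRST(RHS), i.e. RHS ⇒* ε)
FIRST(L) = { 'd', 'e' }
FIRST(L ')' num) = { 'd', 'e' }
ε ∉ FIRST(L ')' num), so FOLLOW(F) is not added.
PREDICT(F → L ')' num) = { 'd', 'e' }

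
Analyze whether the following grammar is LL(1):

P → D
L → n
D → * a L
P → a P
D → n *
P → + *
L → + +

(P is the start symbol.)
Yes, the grammar is LL(1).

A grammar is LL(1) if for each non-terminal N with multiple productions, the predict sets of those productions are pairwise disjoint, where PREDICT(N → α) = (FIRST(α) \ {ε}) ∪ (FOLLOW(N) if α ⇒* ε).

Relevant sets:
  FIRST(D) = { '*', 'n' }

For P:
  PREDICT(P → D) = { '*', 'n' }
  PREDICT(P → a P) = { 'a' }
  PREDICT(P → '+' '*') = { '+' }
For L:
  PREDICT(L → n) = { 'n' }
  PREDICT(L → '+' '+') = { '+' }
For D:
  PREDICT(D → '*' a L) = { '*' }
  PREDICT(D → n '*') = { 'n' }

All predict sets are disjoint. The grammar IS LL(1).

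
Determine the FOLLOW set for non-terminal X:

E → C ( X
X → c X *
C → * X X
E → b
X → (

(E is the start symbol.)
{ $, '(', '*', 'c' }

To compute FOLLOW(X), find every occurrence of X on a right-hand side N → α X β: add FIRST(β) \ {ε}, and if β is empty or nullable also add FOLLOW(N). Iterate to a fixed point.

In E → C ( X: X is at the end, add FOLLOW(E)
In X → c X *: X is followed by '*', add FIRST('*') \ {ε} = { '*' }
In C → * X X: X is followed by X, add FIRST(X) \ {ε} = { '(', 'c' }
In C → * X X: X is at the end, add FOLLOW(C)

The FOLLOW sets referred to above (computed the same way, to a fixed point):
  FOLLOW(E) = { $ }
  FOLLOW(C) = { '(' }

Taking the union: FOLLOW(X) = { $, '(', '*', 'c' }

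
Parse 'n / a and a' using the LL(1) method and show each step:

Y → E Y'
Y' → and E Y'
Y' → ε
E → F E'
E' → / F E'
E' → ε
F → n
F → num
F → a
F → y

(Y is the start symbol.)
LL(1) parsing maintains a stack (initially the start symbol over $) and the input. At each step: if the stack top is a terminal, match it against the current input token; if it is a non-terminal N, replace it with the RHS of M[N, lookahead] (the unique production whose predict set contains the lookahead).

Stack is shown with the top on the left.

Stack        Input          Action
----------------------------------
Y $          n / a and a $  output Y → E Y'
E Y' $       n / a and a $  output E → F E'
F E' Y' $    n / a and a $  output F → n
n E' Y' $    n / a and a $  match 'n'
E' Y' $      / a and a $    output E' → / F E'
/ F E' Y' $  / a and a $    match '/'
F E' Y' $    a and a $      output F → a
a E' Y' $    a and a $      match 'a'
E' Y' $      and a $        output E' → ε
Y' $         and a $        output Y' → and E Y'
and E Y' $   and a $        match 'and'
E Y' $       a $            output E → F E'
F E' Y' $    a $            output F → a
a E' Y' $    a $            match 'a'
E' Y' $      $              output E' → ε
Y' $         $              output Y' → ε
$            $              accept

The string is accepted.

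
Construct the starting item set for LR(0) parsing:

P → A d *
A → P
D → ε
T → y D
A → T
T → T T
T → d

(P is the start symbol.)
First, augment the grammar with P' → P
I₀ = CLOSURE({ [P' → . P] }):
  [P' → . P] has the dot before P: add [P → . A d *]
  [P → . A d *] has the dot before A: add [A → . P], [A → . T]
  [A → . T] has the dot before T: add [T → . y D], [T → . T T], [T → . d]
No further items can be added.

I₀ = { [A → . P], [A → . T], [P → . A d *], [P' → . P], [T → . T T], [T → . d], [T → . y D] }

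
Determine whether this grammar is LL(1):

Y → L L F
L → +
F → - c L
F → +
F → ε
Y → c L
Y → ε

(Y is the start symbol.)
Yes, the grammar is LL(1).

A grammar is LL(1) if for each non-terminal N with multiple productions, the predict sets of those productions are pairwise disjoint, where PREDICT(N → α) = (FIRST(α) \ {ε}) ∪ (FOLLOW(N) if α ⇒* ε).

Relevant sets:
  FIRST(L) = { '+' }
  FOLLOW(Y) = { $ }
  FOLLOW(F) = { $ }

For Y:
  PREDICT(Y → L L F) = { '+' }
  PREDICT(Y → c L) = { 'c' }
  PREDICT(Y → ε) = { $ }
For F:
  PREDICT(F → '-' c L) = { '-' }
  PREDICT(F → '+') = { '+' }
  PREDICT(F → ε) = { $ }
L has a single production, so nothing to check there.

All predict sets are disjoint. The grammar IS LL(1).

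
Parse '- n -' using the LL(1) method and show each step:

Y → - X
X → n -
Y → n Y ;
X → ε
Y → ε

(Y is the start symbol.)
LL(1) parsing maintains a stack (initially the start symbol over $) and the input. At each step: if the stack top is a terminal, match it against the current input token; if it is a non-terminal N, replace it with the RHS of M[N, lookahead] (the unique production whose predict set contains the lookahead).

Stack is shown with the top on the left.

Stack  Input    Action
----------------------
Y $    - n - $  output Y → - X
- X $  - n - $  match '-'
X $    n - $    output X → n -
n - $  n - $    match 'n'
- $    - $      match '-'
$      $        accept

The string is accepted.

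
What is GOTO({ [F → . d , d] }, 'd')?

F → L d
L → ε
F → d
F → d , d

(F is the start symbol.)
GOTO(I, 'd') = CLOSURE({ [A → αX.β] : [A → α.Xβ] ∈ I, X = 'd' })

Items with dot before 'd', with the dot advanced:
  [F → . d , d] → [F → d . , d]
Closure adds nothing (no advanced item has the dot before a non-terminal).

GOTO = { [F → d . , d] }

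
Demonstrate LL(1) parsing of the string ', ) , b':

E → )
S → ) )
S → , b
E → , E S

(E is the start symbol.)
Stack is shown with the top on the left.

Stack    Input      Action
--------------------------
E $      , ) , b $  output E → , E S
, E S $  , ) , b $  match ','
E S $    ) , b $    output E → )
) S $    ) , b $    match ')'
S $      , b $      output S → , b
, b $    , b $      match ','
b $      b $        match 'b'
$        $          accept

The string is accepted.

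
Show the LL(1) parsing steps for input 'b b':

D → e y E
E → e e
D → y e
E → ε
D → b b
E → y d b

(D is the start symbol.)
LL(1) parsing maintains a stack (initially the start symbol over $) and the input. At each step: if the stack top is a terminal, match it against the current input token; if it is a non-terminal N, replace it with the RHS of M[N, lookahead] (the unique production whose predict set contains the lookahead).

Stack is shown with the top on the left.

Stack  Input  Action
--------------------
D $    b b $  output D → b b
b b $  b b $  match 'b'
b $    b $    match 'b'
$      $      accept

The string is accepted.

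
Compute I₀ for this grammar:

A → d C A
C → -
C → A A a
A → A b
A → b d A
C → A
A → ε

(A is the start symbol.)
First, augment the grammar with A' → A
I₀ = CLOSURE({ [A' → . A] }):
  [A' → . A] has the dot before A: add [A → . d C A], [A → . A b], [A → . b d A], [A → .]
No further items can be added.

I₀ = { [A → . A b], [A → . b d A], [A → . d C A], [A → .], [A' → . A] }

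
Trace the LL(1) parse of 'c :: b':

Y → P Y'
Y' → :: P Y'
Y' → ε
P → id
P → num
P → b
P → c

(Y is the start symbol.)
Stack is shown with the top on the left.

Stack      Input     Action
---------------------------
Y $        c :: b $  output Y → P Y'
P Y' $     c :: b $  output P → c
c Y' $     c :: b $  match 'c'
Y' $       :: b $    output Y' → :: P Y'
:: P Y' $  :: b $    match '::'
P Y' $     b $       output P → b
b Y' $     b $       match 'b'
Y' $       $         output Y' → ε
$          $         accept

The string is accepted.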